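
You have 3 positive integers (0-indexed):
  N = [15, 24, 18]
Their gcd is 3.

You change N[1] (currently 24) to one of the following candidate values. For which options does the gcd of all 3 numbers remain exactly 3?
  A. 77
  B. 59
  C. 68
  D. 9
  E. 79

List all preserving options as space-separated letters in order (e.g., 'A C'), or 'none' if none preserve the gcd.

Old gcd = 3; gcd of others (without N[1]) = 3
New gcd for candidate v: gcd(3, v). Preserves old gcd iff gcd(3, v) = 3.
  Option A: v=77, gcd(3,77)=1 -> changes
  Option B: v=59, gcd(3,59)=1 -> changes
  Option C: v=68, gcd(3,68)=1 -> changes
  Option D: v=9, gcd(3,9)=3 -> preserves
  Option E: v=79, gcd(3,79)=1 -> changes

Answer: D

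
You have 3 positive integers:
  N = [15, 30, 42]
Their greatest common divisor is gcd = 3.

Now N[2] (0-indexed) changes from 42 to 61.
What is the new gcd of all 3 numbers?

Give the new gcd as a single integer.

Answer: 1

Derivation:
Numbers: [15, 30, 42], gcd = 3
Change: index 2, 42 -> 61
gcd of the OTHER numbers (without index 2): gcd([15, 30]) = 15
New gcd = gcd(g_others, new_val) = gcd(15, 61) = 1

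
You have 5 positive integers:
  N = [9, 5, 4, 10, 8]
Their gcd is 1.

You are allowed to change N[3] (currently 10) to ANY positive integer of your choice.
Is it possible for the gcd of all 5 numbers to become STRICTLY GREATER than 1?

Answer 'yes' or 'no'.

Answer: no

Derivation:
Current gcd = 1
gcd of all OTHER numbers (without N[3]=10): gcd([9, 5, 4, 8]) = 1
The new gcd after any change is gcd(1, new_value).
This can be at most 1.
Since 1 = old gcd 1, the gcd can only stay the same or decrease.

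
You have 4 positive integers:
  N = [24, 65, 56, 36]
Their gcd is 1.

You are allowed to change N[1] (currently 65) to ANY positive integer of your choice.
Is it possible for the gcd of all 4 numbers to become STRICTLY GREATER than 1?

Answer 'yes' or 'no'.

Current gcd = 1
gcd of all OTHER numbers (without N[1]=65): gcd([24, 56, 36]) = 4
The new gcd after any change is gcd(4, new_value).
This can be at most 4.
Since 4 > old gcd 1, the gcd CAN increase (e.g., set N[1] = 4).

Answer: yes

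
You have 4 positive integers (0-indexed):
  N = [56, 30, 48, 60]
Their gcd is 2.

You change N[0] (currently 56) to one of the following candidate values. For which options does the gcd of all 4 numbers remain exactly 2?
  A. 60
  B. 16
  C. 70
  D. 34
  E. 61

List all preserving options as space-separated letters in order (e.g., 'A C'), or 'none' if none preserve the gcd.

Old gcd = 2; gcd of others (without N[0]) = 6
New gcd for candidate v: gcd(6, v). Preserves old gcd iff gcd(6, v) = 2.
  Option A: v=60, gcd(6,60)=6 -> changes
  Option B: v=16, gcd(6,16)=2 -> preserves
  Option C: v=70, gcd(6,70)=2 -> preserves
  Option D: v=34, gcd(6,34)=2 -> preserves
  Option E: v=61, gcd(6,61)=1 -> changes

Answer: B C D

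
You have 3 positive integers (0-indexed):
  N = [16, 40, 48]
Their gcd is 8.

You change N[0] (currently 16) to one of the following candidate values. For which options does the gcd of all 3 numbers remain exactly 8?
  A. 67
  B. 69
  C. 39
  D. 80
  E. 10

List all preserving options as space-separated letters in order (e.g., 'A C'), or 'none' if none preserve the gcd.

Answer: D

Derivation:
Old gcd = 8; gcd of others (without N[0]) = 8
New gcd for candidate v: gcd(8, v). Preserves old gcd iff gcd(8, v) = 8.
  Option A: v=67, gcd(8,67)=1 -> changes
  Option B: v=69, gcd(8,69)=1 -> changes
  Option C: v=39, gcd(8,39)=1 -> changes
  Option D: v=80, gcd(8,80)=8 -> preserves
  Option E: v=10, gcd(8,10)=2 -> changes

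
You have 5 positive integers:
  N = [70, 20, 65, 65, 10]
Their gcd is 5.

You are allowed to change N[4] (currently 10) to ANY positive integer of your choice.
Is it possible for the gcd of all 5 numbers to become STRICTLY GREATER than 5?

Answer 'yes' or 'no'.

Answer: no

Derivation:
Current gcd = 5
gcd of all OTHER numbers (without N[4]=10): gcd([70, 20, 65, 65]) = 5
The new gcd after any change is gcd(5, new_value).
This can be at most 5.
Since 5 = old gcd 5, the gcd can only stay the same or decrease.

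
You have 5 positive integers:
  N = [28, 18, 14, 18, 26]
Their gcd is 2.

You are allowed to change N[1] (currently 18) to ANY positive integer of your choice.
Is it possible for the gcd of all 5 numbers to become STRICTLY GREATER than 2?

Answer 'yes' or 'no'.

Answer: no

Derivation:
Current gcd = 2
gcd of all OTHER numbers (without N[1]=18): gcd([28, 14, 18, 26]) = 2
The new gcd after any change is gcd(2, new_value).
This can be at most 2.
Since 2 = old gcd 2, the gcd can only stay the same or decrease.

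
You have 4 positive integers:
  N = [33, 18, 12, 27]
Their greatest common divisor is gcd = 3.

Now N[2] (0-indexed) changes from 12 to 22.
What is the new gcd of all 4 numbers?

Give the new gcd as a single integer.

Answer: 1

Derivation:
Numbers: [33, 18, 12, 27], gcd = 3
Change: index 2, 12 -> 22
gcd of the OTHER numbers (without index 2): gcd([33, 18, 27]) = 3
New gcd = gcd(g_others, new_val) = gcd(3, 22) = 1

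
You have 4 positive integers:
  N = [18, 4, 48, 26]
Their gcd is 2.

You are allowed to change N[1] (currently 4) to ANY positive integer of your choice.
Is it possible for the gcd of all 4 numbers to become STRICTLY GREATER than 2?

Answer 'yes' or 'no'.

Answer: no

Derivation:
Current gcd = 2
gcd of all OTHER numbers (without N[1]=4): gcd([18, 48, 26]) = 2
The new gcd after any change is gcd(2, new_value).
This can be at most 2.
Since 2 = old gcd 2, the gcd can only stay the same or decrease.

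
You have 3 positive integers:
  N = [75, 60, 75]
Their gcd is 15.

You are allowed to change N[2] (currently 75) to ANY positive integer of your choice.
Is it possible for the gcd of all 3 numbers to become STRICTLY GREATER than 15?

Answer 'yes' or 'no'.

Answer: no

Derivation:
Current gcd = 15
gcd of all OTHER numbers (without N[2]=75): gcd([75, 60]) = 15
The new gcd after any change is gcd(15, new_value).
This can be at most 15.
Since 15 = old gcd 15, the gcd can only stay the same or decrease.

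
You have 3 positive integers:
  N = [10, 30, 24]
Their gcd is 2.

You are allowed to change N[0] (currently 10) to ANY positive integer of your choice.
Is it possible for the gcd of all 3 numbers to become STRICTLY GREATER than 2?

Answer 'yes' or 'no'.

Current gcd = 2
gcd of all OTHER numbers (without N[0]=10): gcd([30, 24]) = 6
The new gcd after any change is gcd(6, new_value).
This can be at most 6.
Since 6 > old gcd 2, the gcd CAN increase (e.g., set N[0] = 6).

Answer: yes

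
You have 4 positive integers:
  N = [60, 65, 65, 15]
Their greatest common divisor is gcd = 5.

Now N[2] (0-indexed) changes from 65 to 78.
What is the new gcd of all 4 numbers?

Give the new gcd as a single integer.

Numbers: [60, 65, 65, 15], gcd = 5
Change: index 2, 65 -> 78
gcd of the OTHER numbers (without index 2): gcd([60, 65, 15]) = 5
New gcd = gcd(g_others, new_val) = gcd(5, 78) = 1

Answer: 1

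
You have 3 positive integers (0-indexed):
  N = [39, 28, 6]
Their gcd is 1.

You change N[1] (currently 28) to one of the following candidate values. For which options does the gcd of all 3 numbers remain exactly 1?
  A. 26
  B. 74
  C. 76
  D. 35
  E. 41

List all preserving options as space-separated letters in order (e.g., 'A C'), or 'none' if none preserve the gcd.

Old gcd = 1; gcd of others (without N[1]) = 3
New gcd for candidate v: gcd(3, v). Preserves old gcd iff gcd(3, v) = 1.
  Option A: v=26, gcd(3,26)=1 -> preserves
  Option B: v=74, gcd(3,74)=1 -> preserves
  Option C: v=76, gcd(3,76)=1 -> preserves
  Option D: v=35, gcd(3,35)=1 -> preserves
  Option E: v=41, gcd(3,41)=1 -> preserves

Answer: A B C D E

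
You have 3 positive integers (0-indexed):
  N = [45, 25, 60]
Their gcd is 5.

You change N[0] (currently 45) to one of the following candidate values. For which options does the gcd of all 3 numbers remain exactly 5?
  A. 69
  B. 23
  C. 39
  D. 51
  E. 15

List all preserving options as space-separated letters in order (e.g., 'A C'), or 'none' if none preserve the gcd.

Old gcd = 5; gcd of others (without N[0]) = 5
New gcd for candidate v: gcd(5, v). Preserves old gcd iff gcd(5, v) = 5.
  Option A: v=69, gcd(5,69)=1 -> changes
  Option B: v=23, gcd(5,23)=1 -> changes
  Option C: v=39, gcd(5,39)=1 -> changes
  Option D: v=51, gcd(5,51)=1 -> changes
  Option E: v=15, gcd(5,15)=5 -> preserves

Answer: E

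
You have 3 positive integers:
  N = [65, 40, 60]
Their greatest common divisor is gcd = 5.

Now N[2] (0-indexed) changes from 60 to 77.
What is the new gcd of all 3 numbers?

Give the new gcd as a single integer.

Numbers: [65, 40, 60], gcd = 5
Change: index 2, 60 -> 77
gcd of the OTHER numbers (without index 2): gcd([65, 40]) = 5
New gcd = gcd(g_others, new_val) = gcd(5, 77) = 1

Answer: 1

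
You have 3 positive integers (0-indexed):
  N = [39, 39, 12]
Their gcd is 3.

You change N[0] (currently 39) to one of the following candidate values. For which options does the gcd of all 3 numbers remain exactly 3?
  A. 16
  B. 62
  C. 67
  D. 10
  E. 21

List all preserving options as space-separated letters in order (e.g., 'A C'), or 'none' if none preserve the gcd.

Answer: E

Derivation:
Old gcd = 3; gcd of others (without N[0]) = 3
New gcd for candidate v: gcd(3, v). Preserves old gcd iff gcd(3, v) = 3.
  Option A: v=16, gcd(3,16)=1 -> changes
  Option B: v=62, gcd(3,62)=1 -> changes
  Option C: v=67, gcd(3,67)=1 -> changes
  Option D: v=10, gcd(3,10)=1 -> changes
  Option E: v=21, gcd(3,21)=3 -> preserves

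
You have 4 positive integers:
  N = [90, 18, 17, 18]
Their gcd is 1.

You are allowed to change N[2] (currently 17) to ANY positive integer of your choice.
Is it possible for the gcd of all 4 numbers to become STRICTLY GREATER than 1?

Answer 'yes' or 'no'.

Answer: yes

Derivation:
Current gcd = 1
gcd of all OTHER numbers (without N[2]=17): gcd([90, 18, 18]) = 18
The new gcd after any change is gcd(18, new_value).
This can be at most 18.
Since 18 > old gcd 1, the gcd CAN increase (e.g., set N[2] = 18).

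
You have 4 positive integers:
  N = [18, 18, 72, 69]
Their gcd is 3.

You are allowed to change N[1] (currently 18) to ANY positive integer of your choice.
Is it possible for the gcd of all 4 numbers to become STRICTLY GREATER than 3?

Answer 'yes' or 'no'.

Current gcd = 3
gcd of all OTHER numbers (without N[1]=18): gcd([18, 72, 69]) = 3
The new gcd after any change is gcd(3, new_value).
This can be at most 3.
Since 3 = old gcd 3, the gcd can only stay the same or decrease.

Answer: no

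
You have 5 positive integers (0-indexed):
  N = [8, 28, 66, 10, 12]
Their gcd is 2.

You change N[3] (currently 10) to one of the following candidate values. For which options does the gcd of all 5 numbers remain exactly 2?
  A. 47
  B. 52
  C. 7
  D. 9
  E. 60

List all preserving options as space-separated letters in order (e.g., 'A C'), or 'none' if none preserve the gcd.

Old gcd = 2; gcd of others (without N[3]) = 2
New gcd for candidate v: gcd(2, v). Preserves old gcd iff gcd(2, v) = 2.
  Option A: v=47, gcd(2,47)=1 -> changes
  Option B: v=52, gcd(2,52)=2 -> preserves
  Option C: v=7, gcd(2,7)=1 -> changes
  Option D: v=9, gcd(2,9)=1 -> changes
  Option E: v=60, gcd(2,60)=2 -> preserves

Answer: B E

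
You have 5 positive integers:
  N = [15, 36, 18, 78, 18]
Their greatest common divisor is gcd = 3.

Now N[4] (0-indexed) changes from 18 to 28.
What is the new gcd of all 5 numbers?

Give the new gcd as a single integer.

Numbers: [15, 36, 18, 78, 18], gcd = 3
Change: index 4, 18 -> 28
gcd of the OTHER numbers (without index 4): gcd([15, 36, 18, 78]) = 3
New gcd = gcd(g_others, new_val) = gcd(3, 28) = 1

Answer: 1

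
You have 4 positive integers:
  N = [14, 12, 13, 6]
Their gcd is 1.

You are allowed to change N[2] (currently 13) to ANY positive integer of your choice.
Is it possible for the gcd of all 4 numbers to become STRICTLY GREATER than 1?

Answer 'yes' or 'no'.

Current gcd = 1
gcd of all OTHER numbers (without N[2]=13): gcd([14, 12, 6]) = 2
The new gcd after any change is gcd(2, new_value).
This can be at most 2.
Since 2 > old gcd 1, the gcd CAN increase (e.g., set N[2] = 2).

Answer: yes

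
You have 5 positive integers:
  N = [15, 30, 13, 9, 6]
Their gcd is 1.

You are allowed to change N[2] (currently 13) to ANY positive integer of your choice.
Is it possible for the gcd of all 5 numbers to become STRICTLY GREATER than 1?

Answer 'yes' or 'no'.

Current gcd = 1
gcd of all OTHER numbers (without N[2]=13): gcd([15, 30, 9, 6]) = 3
The new gcd after any change is gcd(3, new_value).
This can be at most 3.
Since 3 > old gcd 1, the gcd CAN increase (e.g., set N[2] = 3).

Answer: yes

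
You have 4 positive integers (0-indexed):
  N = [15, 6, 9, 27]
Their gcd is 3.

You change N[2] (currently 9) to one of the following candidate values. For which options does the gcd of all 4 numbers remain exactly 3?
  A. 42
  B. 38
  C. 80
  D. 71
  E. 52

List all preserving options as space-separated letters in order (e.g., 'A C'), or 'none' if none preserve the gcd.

Old gcd = 3; gcd of others (without N[2]) = 3
New gcd for candidate v: gcd(3, v). Preserves old gcd iff gcd(3, v) = 3.
  Option A: v=42, gcd(3,42)=3 -> preserves
  Option B: v=38, gcd(3,38)=1 -> changes
  Option C: v=80, gcd(3,80)=1 -> changes
  Option D: v=71, gcd(3,71)=1 -> changes
  Option E: v=52, gcd(3,52)=1 -> changes

Answer: A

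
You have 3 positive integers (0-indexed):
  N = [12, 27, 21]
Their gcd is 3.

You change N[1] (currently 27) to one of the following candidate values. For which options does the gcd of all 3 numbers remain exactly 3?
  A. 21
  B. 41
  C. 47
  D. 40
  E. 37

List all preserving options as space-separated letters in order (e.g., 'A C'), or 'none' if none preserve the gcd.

Answer: A

Derivation:
Old gcd = 3; gcd of others (without N[1]) = 3
New gcd for candidate v: gcd(3, v). Preserves old gcd iff gcd(3, v) = 3.
  Option A: v=21, gcd(3,21)=3 -> preserves
  Option B: v=41, gcd(3,41)=1 -> changes
  Option C: v=47, gcd(3,47)=1 -> changes
  Option D: v=40, gcd(3,40)=1 -> changes
  Option E: v=37, gcd(3,37)=1 -> changes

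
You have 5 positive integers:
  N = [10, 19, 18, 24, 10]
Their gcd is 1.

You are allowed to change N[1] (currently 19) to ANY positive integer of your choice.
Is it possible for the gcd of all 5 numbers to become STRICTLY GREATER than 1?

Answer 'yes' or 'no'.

Answer: yes

Derivation:
Current gcd = 1
gcd of all OTHER numbers (without N[1]=19): gcd([10, 18, 24, 10]) = 2
The new gcd after any change is gcd(2, new_value).
This can be at most 2.
Since 2 > old gcd 1, the gcd CAN increase (e.g., set N[1] = 2).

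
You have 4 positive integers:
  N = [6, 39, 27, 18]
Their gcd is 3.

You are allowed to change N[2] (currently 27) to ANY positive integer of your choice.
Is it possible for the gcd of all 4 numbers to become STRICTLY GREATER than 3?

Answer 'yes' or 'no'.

Answer: no

Derivation:
Current gcd = 3
gcd of all OTHER numbers (without N[2]=27): gcd([6, 39, 18]) = 3
The new gcd after any change is gcd(3, new_value).
This can be at most 3.
Since 3 = old gcd 3, the gcd can only stay the same or decrease.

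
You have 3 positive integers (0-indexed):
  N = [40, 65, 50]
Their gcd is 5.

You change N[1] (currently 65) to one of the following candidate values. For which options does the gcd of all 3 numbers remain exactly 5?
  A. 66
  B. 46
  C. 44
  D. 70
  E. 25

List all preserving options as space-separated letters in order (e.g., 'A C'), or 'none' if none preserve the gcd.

Old gcd = 5; gcd of others (without N[1]) = 10
New gcd for candidate v: gcd(10, v). Preserves old gcd iff gcd(10, v) = 5.
  Option A: v=66, gcd(10,66)=2 -> changes
  Option B: v=46, gcd(10,46)=2 -> changes
  Option C: v=44, gcd(10,44)=2 -> changes
  Option D: v=70, gcd(10,70)=10 -> changes
  Option E: v=25, gcd(10,25)=5 -> preserves

Answer: E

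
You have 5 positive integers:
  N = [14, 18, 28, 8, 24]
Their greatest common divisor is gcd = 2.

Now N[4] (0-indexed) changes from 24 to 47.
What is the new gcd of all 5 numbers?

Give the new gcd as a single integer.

Numbers: [14, 18, 28, 8, 24], gcd = 2
Change: index 4, 24 -> 47
gcd of the OTHER numbers (without index 4): gcd([14, 18, 28, 8]) = 2
New gcd = gcd(g_others, new_val) = gcd(2, 47) = 1

Answer: 1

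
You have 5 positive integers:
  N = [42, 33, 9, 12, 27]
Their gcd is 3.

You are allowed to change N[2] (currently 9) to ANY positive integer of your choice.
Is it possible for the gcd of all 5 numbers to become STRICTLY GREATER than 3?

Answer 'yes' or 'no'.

Answer: no

Derivation:
Current gcd = 3
gcd of all OTHER numbers (without N[2]=9): gcd([42, 33, 12, 27]) = 3
The new gcd after any change is gcd(3, new_value).
This can be at most 3.
Since 3 = old gcd 3, the gcd can only stay the same or decrease.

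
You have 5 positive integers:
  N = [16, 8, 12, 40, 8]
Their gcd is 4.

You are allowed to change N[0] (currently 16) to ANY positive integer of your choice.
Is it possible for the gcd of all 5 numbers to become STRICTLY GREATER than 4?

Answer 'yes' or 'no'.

Current gcd = 4
gcd of all OTHER numbers (without N[0]=16): gcd([8, 12, 40, 8]) = 4
The new gcd after any change is gcd(4, new_value).
This can be at most 4.
Since 4 = old gcd 4, the gcd can only stay the same or decrease.

Answer: no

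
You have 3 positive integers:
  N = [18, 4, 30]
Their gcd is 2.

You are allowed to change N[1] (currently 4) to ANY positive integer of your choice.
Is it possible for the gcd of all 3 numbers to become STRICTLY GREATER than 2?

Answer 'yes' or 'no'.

Answer: yes

Derivation:
Current gcd = 2
gcd of all OTHER numbers (without N[1]=4): gcd([18, 30]) = 6
The new gcd after any change is gcd(6, new_value).
This can be at most 6.
Since 6 > old gcd 2, the gcd CAN increase (e.g., set N[1] = 6).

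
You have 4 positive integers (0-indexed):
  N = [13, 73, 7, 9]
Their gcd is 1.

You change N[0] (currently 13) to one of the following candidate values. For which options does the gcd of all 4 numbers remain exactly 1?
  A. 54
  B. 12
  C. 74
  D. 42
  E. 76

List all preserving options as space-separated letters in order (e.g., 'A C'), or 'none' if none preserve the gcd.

Answer: A B C D E

Derivation:
Old gcd = 1; gcd of others (without N[0]) = 1
New gcd for candidate v: gcd(1, v). Preserves old gcd iff gcd(1, v) = 1.
  Option A: v=54, gcd(1,54)=1 -> preserves
  Option B: v=12, gcd(1,12)=1 -> preserves
  Option C: v=74, gcd(1,74)=1 -> preserves
  Option D: v=42, gcd(1,42)=1 -> preserves
  Option E: v=76, gcd(1,76)=1 -> preserves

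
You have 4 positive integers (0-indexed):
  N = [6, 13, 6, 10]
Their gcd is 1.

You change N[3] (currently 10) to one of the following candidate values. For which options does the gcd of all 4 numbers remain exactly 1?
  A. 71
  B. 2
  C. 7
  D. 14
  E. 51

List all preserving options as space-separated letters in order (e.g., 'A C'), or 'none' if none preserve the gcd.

Answer: A B C D E

Derivation:
Old gcd = 1; gcd of others (without N[3]) = 1
New gcd for candidate v: gcd(1, v). Preserves old gcd iff gcd(1, v) = 1.
  Option A: v=71, gcd(1,71)=1 -> preserves
  Option B: v=2, gcd(1,2)=1 -> preserves
  Option C: v=7, gcd(1,7)=1 -> preserves
  Option D: v=14, gcd(1,14)=1 -> preserves
  Option E: v=51, gcd(1,51)=1 -> preserves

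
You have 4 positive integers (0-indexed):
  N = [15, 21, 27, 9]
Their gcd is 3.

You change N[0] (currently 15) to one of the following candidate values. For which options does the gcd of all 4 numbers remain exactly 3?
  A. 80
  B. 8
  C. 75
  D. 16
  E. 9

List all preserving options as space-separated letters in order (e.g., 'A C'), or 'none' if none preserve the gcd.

Old gcd = 3; gcd of others (without N[0]) = 3
New gcd for candidate v: gcd(3, v). Preserves old gcd iff gcd(3, v) = 3.
  Option A: v=80, gcd(3,80)=1 -> changes
  Option B: v=8, gcd(3,8)=1 -> changes
  Option C: v=75, gcd(3,75)=3 -> preserves
  Option D: v=16, gcd(3,16)=1 -> changes
  Option E: v=9, gcd(3,9)=3 -> preserves

Answer: C E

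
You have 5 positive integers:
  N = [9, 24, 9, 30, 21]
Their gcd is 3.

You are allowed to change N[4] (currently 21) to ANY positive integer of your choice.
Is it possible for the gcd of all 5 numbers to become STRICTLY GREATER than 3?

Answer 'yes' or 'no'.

Current gcd = 3
gcd of all OTHER numbers (without N[4]=21): gcd([9, 24, 9, 30]) = 3
The new gcd after any change is gcd(3, new_value).
This can be at most 3.
Since 3 = old gcd 3, the gcd can only stay the same or decrease.

Answer: no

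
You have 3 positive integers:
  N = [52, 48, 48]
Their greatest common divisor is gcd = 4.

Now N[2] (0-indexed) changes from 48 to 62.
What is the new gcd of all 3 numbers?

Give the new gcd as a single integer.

Answer: 2

Derivation:
Numbers: [52, 48, 48], gcd = 4
Change: index 2, 48 -> 62
gcd of the OTHER numbers (without index 2): gcd([52, 48]) = 4
New gcd = gcd(g_others, new_val) = gcd(4, 62) = 2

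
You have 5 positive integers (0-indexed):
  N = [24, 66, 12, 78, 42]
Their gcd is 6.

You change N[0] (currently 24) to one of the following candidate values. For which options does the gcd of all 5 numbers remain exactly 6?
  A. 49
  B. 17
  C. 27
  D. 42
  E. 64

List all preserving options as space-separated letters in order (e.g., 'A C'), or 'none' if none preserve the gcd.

Old gcd = 6; gcd of others (without N[0]) = 6
New gcd for candidate v: gcd(6, v). Preserves old gcd iff gcd(6, v) = 6.
  Option A: v=49, gcd(6,49)=1 -> changes
  Option B: v=17, gcd(6,17)=1 -> changes
  Option C: v=27, gcd(6,27)=3 -> changes
  Option D: v=42, gcd(6,42)=6 -> preserves
  Option E: v=64, gcd(6,64)=2 -> changes

Answer: D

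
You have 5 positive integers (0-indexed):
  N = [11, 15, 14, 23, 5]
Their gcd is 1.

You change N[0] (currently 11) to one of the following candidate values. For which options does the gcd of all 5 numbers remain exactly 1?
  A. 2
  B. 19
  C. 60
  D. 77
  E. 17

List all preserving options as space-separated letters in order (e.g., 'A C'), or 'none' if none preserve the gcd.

Old gcd = 1; gcd of others (without N[0]) = 1
New gcd for candidate v: gcd(1, v). Preserves old gcd iff gcd(1, v) = 1.
  Option A: v=2, gcd(1,2)=1 -> preserves
  Option B: v=19, gcd(1,19)=1 -> preserves
  Option C: v=60, gcd(1,60)=1 -> preserves
  Option D: v=77, gcd(1,77)=1 -> preserves
  Option E: v=17, gcd(1,17)=1 -> preserves

Answer: A B C D E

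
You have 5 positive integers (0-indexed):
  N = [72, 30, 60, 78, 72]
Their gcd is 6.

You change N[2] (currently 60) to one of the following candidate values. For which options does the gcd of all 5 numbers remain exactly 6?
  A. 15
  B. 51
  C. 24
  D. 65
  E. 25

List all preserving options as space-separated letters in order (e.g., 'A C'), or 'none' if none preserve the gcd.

Answer: C

Derivation:
Old gcd = 6; gcd of others (without N[2]) = 6
New gcd for candidate v: gcd(6, v). Preserves old gcd iff gcd(6, v) = 6.
  Option A: v=15, gcd(6,15)=3 -> changes
  Option B: v=51, gcd(6,51)=3 -> changes
  Option C: v=24, gcd(6,24)=6 -> preserves
  Option D: v=65, gcd(6,65)=1 -> changes
  Option E: v=25, gcd(6,25)=1 -> changes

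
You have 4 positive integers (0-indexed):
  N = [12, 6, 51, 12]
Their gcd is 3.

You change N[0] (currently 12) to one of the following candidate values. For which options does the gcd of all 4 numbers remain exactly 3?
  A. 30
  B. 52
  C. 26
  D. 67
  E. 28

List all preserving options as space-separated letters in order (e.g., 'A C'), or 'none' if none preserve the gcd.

Answer: A

Derivation:
Old gcd = 3; gcd of others (without N[0]) = 3
New gcd for candidate v: gcd(3, v). Preserves old gcd iff gcd(3, v) = 3.
  Option A: v=30, gcd(3,30)=3 -> preserves
  Option B: v=52, gcd(3,52)=1 -> changes
  Option C: v=26, gcd(3,26)=1 -> changes
  Option D: v=67, gcd(3,67)=1 -> changes
  Option E: v=28, gcd(3,28)=1 -> changes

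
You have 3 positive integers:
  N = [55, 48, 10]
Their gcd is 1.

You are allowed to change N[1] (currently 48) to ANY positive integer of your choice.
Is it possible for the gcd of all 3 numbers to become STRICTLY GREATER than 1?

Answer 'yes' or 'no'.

Answer: yes

Derivation:
Current gcd = 1
gcd of all OTHER numbers (without N[1]=48): gcd([55, 10]) = 5
The new gcd after any change is gcd(5, new_value).
This can be at most 5.
Since 5 > old gcd 1, the gcd CAN increase (e.g., set N[1] = 5).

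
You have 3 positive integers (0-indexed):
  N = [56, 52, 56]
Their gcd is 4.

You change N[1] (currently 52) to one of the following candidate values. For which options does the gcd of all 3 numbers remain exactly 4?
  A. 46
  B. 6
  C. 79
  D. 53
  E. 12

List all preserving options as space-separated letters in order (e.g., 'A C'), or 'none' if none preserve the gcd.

Old gcd = 4; gcd of others (without N[1]) = 56
New gcd for candidate v: gcd(56, v). Preserves old gcd iff gcd(56, v) = 4.
  Option A: v=46, gcd(56,46)=2 -> changes
  Option B: v=6, gcd(56,6)=2 -> changes
  Option C: v=79, gcd(56,79)=1 -> changes
  Option D: v=53, gcd(56,53)=1 -> changes
  Option E: v=12, gcd(56,12)=4 -> preserves

Answer: E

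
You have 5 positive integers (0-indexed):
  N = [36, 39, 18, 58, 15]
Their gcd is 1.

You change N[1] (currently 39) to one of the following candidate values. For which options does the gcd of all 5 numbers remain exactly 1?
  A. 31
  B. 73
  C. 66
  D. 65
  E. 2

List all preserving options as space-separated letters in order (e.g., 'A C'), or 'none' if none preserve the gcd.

Answer: A B C D E

Derivation:
Old gcd = 1; gcd of others (without N[1]) = 1
New gcd for candidate v: gcd(1, v). Preserves old gcd iff gcd(1, v) = 1.
  Option A: v=31, gcd(1,31)=1 -> preserves
  Option B: v=73, gcd(1,73)=1 -> preserves
  Option C: v=66, gcd(1,66)=1 -> preserves
  Option D: v=65, gcd(1,65)=1 -> preserves
  Option E: v=2, gcd(1,2)=1 -> preserves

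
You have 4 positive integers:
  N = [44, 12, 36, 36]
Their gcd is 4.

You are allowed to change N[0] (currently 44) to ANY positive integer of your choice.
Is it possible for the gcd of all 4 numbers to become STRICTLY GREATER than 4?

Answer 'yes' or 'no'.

Answer: yes

Derivation:
Current gcd = 4
gcd of all OTHER numbers (without N[0]=44): gcd([12, 36, 36]) = 12
The new gcd after any change is gcd(12, new_value).
This can be at most 12.
Since 12 > old gcd 4, the gcd CAN increase (e.g., set N[0] = 12).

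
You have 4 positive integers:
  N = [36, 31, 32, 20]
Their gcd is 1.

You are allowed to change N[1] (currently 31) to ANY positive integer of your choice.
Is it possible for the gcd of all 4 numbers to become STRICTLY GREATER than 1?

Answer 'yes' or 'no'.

Answer: yes

Derivation:
Current gcd = 1
gcd of all OTHER numbers (without N[1]=31): gcd([36, 32, 20]) = 4
The new gcd after any change is gcd(4, new_value).
This can be at most 4.
Since 4 > old gcd 1, the gcd CAN increase (e.g., set N[1] = 4).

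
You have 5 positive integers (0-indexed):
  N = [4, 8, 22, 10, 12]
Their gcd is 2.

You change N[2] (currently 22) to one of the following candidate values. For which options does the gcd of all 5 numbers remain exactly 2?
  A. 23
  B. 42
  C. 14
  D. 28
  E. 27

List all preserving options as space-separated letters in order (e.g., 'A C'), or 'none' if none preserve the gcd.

Old gcd = 2; gcd of others (without N[2]) = 2
New gcd for candidate v: gcd(2, v). Preserves old gcd iff gcd(2, v) = 2.
  Option A: v=23, gcd(2,23)=1 -> changes
  Option B: v=42, gcd(2,42)=2 -> preserves
  Option C: v=14, gcd(2,14)=2 -> preserves
  Option D: v=28, gcd(2,28)=2 -> preserves
  Option E: v=27, gcd(2,27)=1 -> changes

Answer: B C D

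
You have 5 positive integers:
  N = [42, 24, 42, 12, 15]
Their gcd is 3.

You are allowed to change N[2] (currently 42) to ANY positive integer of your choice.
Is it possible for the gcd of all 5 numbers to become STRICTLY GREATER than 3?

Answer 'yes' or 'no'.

Current gcd = 3
gcd of all OTHER numbers (without N[2]=42): gcd([42, 24, 12, 15]) = 3
The new gcd after any change is gcd(3, new_value).
This can be at most 3.
Since 3 = old gcd 3, the gcd can only stay the same or decrease.

Answer: no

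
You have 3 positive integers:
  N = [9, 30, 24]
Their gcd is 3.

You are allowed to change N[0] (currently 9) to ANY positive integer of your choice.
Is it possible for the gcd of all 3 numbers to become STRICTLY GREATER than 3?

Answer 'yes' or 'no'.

Current gcd = 3
gcd of all OTHER numbers (without N[0]=9): gcd([30, 24]) = 6
The new gcd after any change is gcd(6, new_value).
This can be at most 6.
Since 6 > old gcd 3, the gcd CAN increase (e.g., set N[0] = 6).

Answer: yes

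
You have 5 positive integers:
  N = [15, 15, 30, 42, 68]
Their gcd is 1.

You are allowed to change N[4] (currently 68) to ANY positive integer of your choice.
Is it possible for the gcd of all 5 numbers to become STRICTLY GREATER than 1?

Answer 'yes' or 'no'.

Current gcd = 1
gcd of all OTHER numbers (without N[4]=68): gcd([15, 15, 30, 42]) = 3
The new gcd after any change is gcd(3, new_value).
This can be at most 3.
Since 3 > old gcd 1, the gcd CAN increase (e.g., set N[4] = 3).

Answer: yes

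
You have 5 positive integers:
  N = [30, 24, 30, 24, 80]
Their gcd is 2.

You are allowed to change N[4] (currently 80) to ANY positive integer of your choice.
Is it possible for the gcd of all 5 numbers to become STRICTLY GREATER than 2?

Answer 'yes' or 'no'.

Current gcd = 2
gcd of all OTHER numbers (without N[4]=80): gcd([30, 24, 30, 24]) = 6
The new gcd after any change is gcd(6, new_value).
This can be at most 6.
Since 6 > old gcd 2, the gcd CAN increase (e.g., set N[4] = 6).

Answer: yes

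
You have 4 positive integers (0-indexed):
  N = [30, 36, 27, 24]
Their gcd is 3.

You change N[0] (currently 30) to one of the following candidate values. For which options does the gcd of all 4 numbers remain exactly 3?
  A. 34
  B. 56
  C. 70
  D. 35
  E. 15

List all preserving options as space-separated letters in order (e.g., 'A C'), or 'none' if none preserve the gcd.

Old gcd = 3; gcd of others (without N[0]) = 3
New gcd for candidate v: gcd(3, v). Preserves old gcd iff gcd(3, v) = 3.
  Option A: v=34, gcd(3,34)=1 -> changes
  Option B: v=56, gcd(3,56)=1 -> changes
  Option C: v=70, gcd(3,70)=1 -> changes
  Option D: v=35, gcd(3,35)=1 -> changes
  Option E: v=15, gcd(3,15)=3 -> preserves

Answer: E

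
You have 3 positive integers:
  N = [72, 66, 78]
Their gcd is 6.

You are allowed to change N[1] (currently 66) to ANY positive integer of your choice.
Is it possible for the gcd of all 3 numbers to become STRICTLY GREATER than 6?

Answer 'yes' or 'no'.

Current gcd = 6
gcd of all OTHER numbers (without N[1]=66): gcd([72, 78]) = 6
The new gcd after any change is gcd(6, new_value).
This can be at most 6.
Since 6 = old gcd 6, the gcd can only stay the same or decrease.

Answer: no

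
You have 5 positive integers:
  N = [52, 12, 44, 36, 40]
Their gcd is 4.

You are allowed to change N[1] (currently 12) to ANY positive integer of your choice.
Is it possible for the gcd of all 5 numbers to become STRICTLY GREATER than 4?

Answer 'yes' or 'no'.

Answer: no

Derivation:
Current gcd = 4
gcd of all OTHER numbers (without N[1]=12): gcd([52, 44, 36, 40]) = 4
The new gcd after any change is gcd(4, new_value).
This can be at most 4.
Since 4 = old gcd 4, the gcd can only stay the same or decrease.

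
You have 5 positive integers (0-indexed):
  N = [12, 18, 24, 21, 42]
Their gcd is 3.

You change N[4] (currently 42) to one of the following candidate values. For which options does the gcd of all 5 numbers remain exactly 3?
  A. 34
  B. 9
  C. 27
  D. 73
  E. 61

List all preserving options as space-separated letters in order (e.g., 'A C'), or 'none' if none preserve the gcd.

Answer: B C

Derivation:
Old gcd = 3; gcd of others (without N[4]) = 3
New gcd for candidate v: gcd(3, v). Preserves old gcd iff gcd(3, v) = 3.
  Option A: v=34, gcd(3,34)=1 -> changes
  Option B: v=9, gcd(3,9)=3 -> preserves
  Option C: v=27, gcd(3,27)=3 -> preserves
  Option D: v=73, gcd(3,73)=1 -> changes
  Option E: v=61, gcd(3,61)=1 -> changes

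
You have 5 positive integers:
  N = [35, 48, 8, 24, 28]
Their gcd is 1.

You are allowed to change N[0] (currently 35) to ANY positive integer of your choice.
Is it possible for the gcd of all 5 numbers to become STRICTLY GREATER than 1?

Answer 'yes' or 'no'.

Answer: yes

Derivation:
Current gcd = 1
gcd of all OTHER numbers (without N[0]=35): gcd([48, 8, 24, 28]) = 4
The new gcd after any change is gcd(4, new_value).
This can be at most 4.
Since 4 > old gcd 1, the gcd CAN increase (e.g., set N[0] = 4).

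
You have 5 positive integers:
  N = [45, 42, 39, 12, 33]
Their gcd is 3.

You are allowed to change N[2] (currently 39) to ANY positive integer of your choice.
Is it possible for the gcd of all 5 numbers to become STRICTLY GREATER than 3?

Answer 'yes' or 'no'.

Answer: no

Derivation:
Current gcd = 3
gcd of all OTHER numbers (without N[2]=39): gcd([45, 42, 12, 33]) = 3
The new gcd after any change is gcd(3, new_value).
This can be at most 3.
Since 3 = old gcd 3, the gcd can only stay the same or decrease.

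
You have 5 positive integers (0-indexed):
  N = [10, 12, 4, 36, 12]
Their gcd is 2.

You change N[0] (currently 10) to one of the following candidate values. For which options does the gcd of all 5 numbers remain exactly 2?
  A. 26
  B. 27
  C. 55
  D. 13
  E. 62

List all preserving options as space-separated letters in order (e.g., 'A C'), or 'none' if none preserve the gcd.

Answer: A E

Derivation:
Old gcd = 2; gcd of others (without N[0]) = 4
New gcd for candidate v: gcd(4, v). Preserves old gcd iff gcd(4, v) = 2.
  Option A: v=26, gcd(4,26)=2 -> preserves
  Option B: v=27, gcd(4,27)=1 -> changes
  Option C: v=55, gcd(4,55)=1 -> changes
  Option D: v=13, gcd(4,13)=1 -> changes
  Option E: v=62, gcd(4,62)=2 -> preserves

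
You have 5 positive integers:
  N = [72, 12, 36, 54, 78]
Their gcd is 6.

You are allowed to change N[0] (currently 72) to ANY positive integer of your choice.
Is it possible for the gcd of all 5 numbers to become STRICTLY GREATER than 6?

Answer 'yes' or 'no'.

Answer: no

Derivation:
Current gcd = 6
gcd of all OTHER numbers (without N[0]=72): gcd([12, 36, 54, 78]) = 6
The new gcd after any change is gcd(6, new_value).
This can be at most 6.
Since 6 = old gcd 6, the gcd can only stay the same or decrease.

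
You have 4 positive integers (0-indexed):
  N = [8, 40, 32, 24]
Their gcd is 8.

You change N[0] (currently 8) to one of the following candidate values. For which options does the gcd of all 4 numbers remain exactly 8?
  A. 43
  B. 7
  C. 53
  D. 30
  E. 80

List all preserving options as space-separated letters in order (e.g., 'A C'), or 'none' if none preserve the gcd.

Old gcd = 8; gcd of others (without N[0]) = 8
New gcd for candidate v: gcd(8, v). Preserves old gcd iff gcd(8, v) = 8.
  Option A: v=43, gcd(8,43)=1 -> changes
  Option B: v=7, gcd(8,7)=1 -> changes
  Option C: v=53, gcd(8,53)=1 -> changes
  Option D: v=30, gcd(8,30)=2 -> changes
  Option E: v=80, gcd(8,80)=8 -> preserves

Answer: E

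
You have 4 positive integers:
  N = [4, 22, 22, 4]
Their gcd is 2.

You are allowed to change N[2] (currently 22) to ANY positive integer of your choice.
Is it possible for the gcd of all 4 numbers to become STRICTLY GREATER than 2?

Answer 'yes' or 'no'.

Answer: no

Derivation:
Current gcd = 2
gcd of all OTHER numbers (without N[2]=22): gcd([4, 22, 4]) = 2
The new gcd after any change is gcd(2, new_value).
This can be at most 2.
Since 2 = old gcd 2, the gcd can only stay the same or decrease.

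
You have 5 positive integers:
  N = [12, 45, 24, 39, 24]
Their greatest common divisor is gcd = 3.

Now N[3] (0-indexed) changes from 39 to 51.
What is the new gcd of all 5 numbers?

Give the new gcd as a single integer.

Numbers: [12, 45, 24, 39, 24], gcd = 3
Change: index 3, 39 -> 51
gcd of the OTHER numbers (without index 3): gcd([12, 45, 24, 24]) = 3
New gcd = gcd(g_others, new_val) = gcd(3, 51) = 3

Answer: 3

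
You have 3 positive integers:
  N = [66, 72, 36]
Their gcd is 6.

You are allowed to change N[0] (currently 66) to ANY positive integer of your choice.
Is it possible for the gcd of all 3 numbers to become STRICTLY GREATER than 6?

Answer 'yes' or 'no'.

Answer: yes

Derivation:
Current gcd = 6
gcd of all OTHER numbers (without N[0]=66): gcd([72, 36]) = 36
The new gcd after any change is gcd(36, new_value).
This can be at most 36.
Since 36 > old gcd 6, the gcd CAN increase (e.g., set N[0] = 36).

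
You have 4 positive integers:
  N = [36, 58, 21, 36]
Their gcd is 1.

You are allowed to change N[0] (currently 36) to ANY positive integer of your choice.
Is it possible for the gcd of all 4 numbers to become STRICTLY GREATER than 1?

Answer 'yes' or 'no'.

Answer: no

Derivation:
Current gcd = 1
gcd of all OTHER numbers (without N[0]=36): gcd([58, 21, 36]) = 1
The new gcd after any change is gcd(1, new_value).
This can be at most 1.
Since 1 = old gcd 1, the gcd can only stay the same or decrease.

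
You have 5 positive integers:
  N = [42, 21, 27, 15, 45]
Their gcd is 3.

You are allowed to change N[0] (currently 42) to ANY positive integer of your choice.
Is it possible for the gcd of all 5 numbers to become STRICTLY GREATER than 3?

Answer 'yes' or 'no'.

Current gcd = 3
gcd of all OTHER numbers (without N[0]=42): gcd([21, 27, 15, 45]) = 3
The new gcd after any change is gcd(3, new_value).
This can be at most 3.
Since 3 = old gcd 3, the gcd can only stay the same or decrease.

Answer: no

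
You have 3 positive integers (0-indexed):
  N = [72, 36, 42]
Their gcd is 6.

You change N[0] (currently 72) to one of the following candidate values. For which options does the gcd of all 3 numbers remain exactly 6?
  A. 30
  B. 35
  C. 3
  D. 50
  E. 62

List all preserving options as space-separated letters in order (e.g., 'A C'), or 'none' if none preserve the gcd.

Old gcd = 6; gcd of others (without N[0]) = 6
New gcd for candidate v: gcd(6, v). Preserves old gcd iff gcd(6, v) = 6.
  Option A: v=30, gcd(6,30)=6 -> preserves
  Option B: v=35, gcd(6,35)=1 -> changes
  Option C: v=3, gcd(6,3)=3 -> changes
  Option D: v=50, gcd(6,50)=2 -> changes
  Option E: v=62, gcd(6,62)=2 -> changes

Answer: A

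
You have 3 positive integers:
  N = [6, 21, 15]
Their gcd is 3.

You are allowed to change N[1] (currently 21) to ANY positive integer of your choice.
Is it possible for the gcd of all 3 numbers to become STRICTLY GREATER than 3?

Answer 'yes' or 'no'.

Current gcd = 3
gcd of all OTHER numbers (without N[1]=21): gcd([6, 15]) = 3
The new gcd after any change is gcd(3, new_value).
This can be at most 3.
Since 3 = old gcd 3, the gcd can only stay the same or decrease.

Answer: no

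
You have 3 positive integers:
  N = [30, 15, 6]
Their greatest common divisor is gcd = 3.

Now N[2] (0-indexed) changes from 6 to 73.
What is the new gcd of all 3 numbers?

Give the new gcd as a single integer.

Answer: 1

Derivation:
Numbers: [30, 15, 6], gcd = 3
Change: index 2, 6 -> 73
gcd of the OTHER numbers (without index 2): gcd([30, 15]) = 15
New gcd = gcd(g_others, new_val) = gcd(15, 73) = 1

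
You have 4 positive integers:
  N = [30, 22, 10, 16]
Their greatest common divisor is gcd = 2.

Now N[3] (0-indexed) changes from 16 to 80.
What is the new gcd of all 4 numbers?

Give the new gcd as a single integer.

Numbers: [30, 22, 10, 16], gcd = 2
Change: index 3, 16 -> 80
gcd of the OTHER numbers (without index 3): gcd([30, 22, 10]) = 2
New gcd = gcd(g_others, new_val) = gcd(2, 80) = 2

Answer: 2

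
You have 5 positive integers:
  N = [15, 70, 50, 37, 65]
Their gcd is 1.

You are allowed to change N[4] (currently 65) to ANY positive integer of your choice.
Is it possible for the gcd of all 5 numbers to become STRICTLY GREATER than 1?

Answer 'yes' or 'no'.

Current gcd = 1
gcd of all OTHER numbers (without N[4]=65): gcd([15, 70, 50, 37]) = 1
The new gcd after any change is gcd(1, new_value).
This can be at most 1.
Since 1 = old gcd 1, the gcd can only stay the same or decrease.

Answer: no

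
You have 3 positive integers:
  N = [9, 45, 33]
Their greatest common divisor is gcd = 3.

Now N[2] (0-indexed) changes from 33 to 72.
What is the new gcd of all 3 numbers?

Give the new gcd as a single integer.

Answer: 9

Derivation:
Numbers: [9, 45, 33], gcd = 3
Change: index 2, 33 -> 72
gcd of the OTHER numbers (without index 2): gcd([9, 45]) = 9
New gcd = gcd(g_others, new_val) = gcd(9, 72) = 9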